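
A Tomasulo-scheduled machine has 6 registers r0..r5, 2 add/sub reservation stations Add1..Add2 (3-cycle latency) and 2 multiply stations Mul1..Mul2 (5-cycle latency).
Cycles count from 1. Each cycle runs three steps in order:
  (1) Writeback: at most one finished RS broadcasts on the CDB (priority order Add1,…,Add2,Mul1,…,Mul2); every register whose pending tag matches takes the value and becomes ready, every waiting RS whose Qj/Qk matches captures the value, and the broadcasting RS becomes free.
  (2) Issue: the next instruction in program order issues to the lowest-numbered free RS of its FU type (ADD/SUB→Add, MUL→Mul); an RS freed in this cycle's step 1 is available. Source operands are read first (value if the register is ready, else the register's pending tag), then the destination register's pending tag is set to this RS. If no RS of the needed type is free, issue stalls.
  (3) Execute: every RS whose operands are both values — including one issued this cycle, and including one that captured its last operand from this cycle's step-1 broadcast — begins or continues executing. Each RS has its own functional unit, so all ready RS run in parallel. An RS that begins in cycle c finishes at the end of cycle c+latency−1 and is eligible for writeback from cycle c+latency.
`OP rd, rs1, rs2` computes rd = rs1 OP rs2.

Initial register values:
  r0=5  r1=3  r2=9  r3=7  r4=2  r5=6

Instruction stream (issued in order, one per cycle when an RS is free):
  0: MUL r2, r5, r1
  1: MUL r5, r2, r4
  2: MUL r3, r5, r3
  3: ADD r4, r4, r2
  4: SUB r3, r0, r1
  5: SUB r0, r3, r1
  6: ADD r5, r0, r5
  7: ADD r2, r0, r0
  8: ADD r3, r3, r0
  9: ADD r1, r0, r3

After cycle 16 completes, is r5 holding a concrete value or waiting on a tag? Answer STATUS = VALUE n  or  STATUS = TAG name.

STATUS = TAG Add2

c1: issue MUL r2<-Mul1 | r0:5,r1:3,r2:Mul1,r3:7,r4:2,r5:6
c2: issue MUL r5<-Mul2 | r0:5,r1:3,r2:Mul1,r3:7,r4:2,r5:Mul2
c3: stall | r0:5,r1:3,r2:Mul1,r3:7,r4:2,r5:Mul2
c4: stall | r0:5,r1:3,r2:Mul1,r3:7,r4:2,r5:Mul2
c5: stall | r0:5,r1:3,r2:Mul1,r3:7,r4:2,r5:Mul2
c6: CDB Mul1=18; issue MUL r3<-Mul1 | r0:5,r1:3,r2:18,r3:Mul1,r4:2,r5:Mul2
c7: issue ADD r4<-Add1 | r0:5,r1:3,r2:18,r3:Mul1,r4:Add1,r5:Mul2
c8: issue SUB r3<-Add2 | r0:5,r1:3,r2:18,r3:Add2,r4:Add1,r5:Mul2
c9: stall | r0:5,r1:3,r2:18,r3:Add2,r4:Add1,r5:Mul2
c10: CDB Add1=20; issue SUB r0<-Add1 | r0:Add1,r1:3,r2:18,r3:Add2,r4:20,r5:Mul2
c11: CDB Add2=2; issue ADD r5<-Add2 | r0:Add1,r1:3,r2:18,r3:2,r4:20,r5:Add2
c12: CDB Mul2=36; stall | r0:Add1,r1:3,r2:18,r3:2,r4:20,r5:Add2
c13: stall | r0:Add1,r1:3,r2:18,r3:2,r4:20,r5:Add2
c14: CDB Add1=-1; issue ADD r2<-Add1 | r0:-1,r1:3,r2:Add1,r3:2,r4:20,r5:Add2
c15: stall | r0:-1,r1:3,r2:Add1,r3:2,r4:20,r5:Add2
c16: stall | r0:-1,r1:3,r2:Add1,r3:2,r4:20,r5:Add2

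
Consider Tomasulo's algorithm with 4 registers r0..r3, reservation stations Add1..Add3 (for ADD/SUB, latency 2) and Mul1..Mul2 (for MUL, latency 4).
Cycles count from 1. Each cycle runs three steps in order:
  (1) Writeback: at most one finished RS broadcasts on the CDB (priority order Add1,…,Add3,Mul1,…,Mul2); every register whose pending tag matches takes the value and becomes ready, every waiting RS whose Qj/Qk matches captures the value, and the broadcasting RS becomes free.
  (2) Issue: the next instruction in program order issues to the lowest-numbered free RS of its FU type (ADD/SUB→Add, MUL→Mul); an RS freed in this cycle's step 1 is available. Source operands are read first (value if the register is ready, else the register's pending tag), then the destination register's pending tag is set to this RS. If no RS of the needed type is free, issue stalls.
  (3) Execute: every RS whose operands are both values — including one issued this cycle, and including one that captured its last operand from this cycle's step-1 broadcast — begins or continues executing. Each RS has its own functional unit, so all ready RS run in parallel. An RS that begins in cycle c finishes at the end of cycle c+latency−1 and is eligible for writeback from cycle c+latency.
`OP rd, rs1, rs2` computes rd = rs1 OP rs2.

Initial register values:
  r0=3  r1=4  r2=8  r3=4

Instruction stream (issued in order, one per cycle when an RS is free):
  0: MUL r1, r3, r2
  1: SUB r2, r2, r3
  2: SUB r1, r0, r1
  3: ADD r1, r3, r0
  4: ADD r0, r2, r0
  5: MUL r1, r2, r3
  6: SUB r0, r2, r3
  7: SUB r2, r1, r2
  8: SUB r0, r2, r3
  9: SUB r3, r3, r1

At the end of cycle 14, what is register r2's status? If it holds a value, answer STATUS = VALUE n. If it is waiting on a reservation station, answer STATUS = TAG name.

STATUS = VALUE 12

cycle 1: issue MUL r1<-Mul1 // r0:3,r1:Mul1,r2:8,r3:4
cycle 2: issue SUB r2<-Add1 // r0:3,r1:Mul1,r2:Add1,r3:4
cycle 3: issue SUB r1<-Add2 // r0:3,r1:Add2,r2:Add1,r3:4
cycle 4: CDB Add1=4; issue ADD r1<-Add1 // r0:3,r1:Add1,r2:4,r3:4
cycle 5: CDB Mul1=32; issue ADD r0<-Add3 // r0:Add3,r1:Add1,r2:4,r3:4
cycle 6: CDB Add1=7; issue MUL r1<-Mul1 // r0:Add3,r1:Mul1,r2:4,r3:4
cycle 7: CDB Add2=-29; issue SUB r0<-Add1 // r0:Add1,r1:Mul1,r2:4,r3:4
cycle 8: CDB Add3=7; issue SUB r2<-Add2 // r0:Add1,r1:Mul1,r2:Add2,r3:4
cycle 9: CDB Add1=0; issue SUB r0<-Add1 // r0:Add1,r1:Mul1,r2:Add2,r3:4
cycle 10: CDB Mul1=16; issue SUB r3<-Add3 // r0:Add1,r1:16,r2:Add2,r3:Add3
cycle 11: - // r0:Add1,r1:16,r2:Add2,r3:Add3
cycle 12: CDB Add2=12 // r0:Add1,r1:16,r2:12,r3:Add3
cycle 13: CDB Add3=-12 // r0:Add1,r1:16,r2:12,r3:-12
cycle 14: CDB Add1=8 // r0:8,r1:16,r2:12,r3:-12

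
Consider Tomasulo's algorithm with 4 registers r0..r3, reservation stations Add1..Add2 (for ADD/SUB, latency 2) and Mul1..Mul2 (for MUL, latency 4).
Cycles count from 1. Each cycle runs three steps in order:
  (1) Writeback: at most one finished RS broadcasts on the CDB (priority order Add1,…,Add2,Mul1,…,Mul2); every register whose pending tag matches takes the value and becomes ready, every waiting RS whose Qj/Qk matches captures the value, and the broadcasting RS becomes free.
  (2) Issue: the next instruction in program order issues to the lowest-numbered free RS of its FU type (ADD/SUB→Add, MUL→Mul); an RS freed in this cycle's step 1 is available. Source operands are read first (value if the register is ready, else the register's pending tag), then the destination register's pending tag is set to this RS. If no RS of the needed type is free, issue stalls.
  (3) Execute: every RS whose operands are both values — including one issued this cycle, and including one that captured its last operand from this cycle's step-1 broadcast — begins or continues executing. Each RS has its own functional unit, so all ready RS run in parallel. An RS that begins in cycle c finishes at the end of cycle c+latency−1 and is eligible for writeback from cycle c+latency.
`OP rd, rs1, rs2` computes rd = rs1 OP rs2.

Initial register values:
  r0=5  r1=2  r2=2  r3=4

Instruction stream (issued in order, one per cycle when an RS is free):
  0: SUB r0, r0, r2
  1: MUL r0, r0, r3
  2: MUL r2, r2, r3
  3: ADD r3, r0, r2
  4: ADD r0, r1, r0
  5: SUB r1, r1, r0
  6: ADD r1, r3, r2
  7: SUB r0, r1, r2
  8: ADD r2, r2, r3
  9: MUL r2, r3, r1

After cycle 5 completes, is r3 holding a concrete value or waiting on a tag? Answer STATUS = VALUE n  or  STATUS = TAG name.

c1: issue SUB r0<-Add1 | r0:Add1,r1:2,r2:2,r3:4
c2: issue MUL r0<-Mul1 | r0:Mul1,r1:2,r2:2,r3:4
c3: CDB Add1=3; issue MUL r2<-Mul2 | r0:Mul1,r1:2,r2:Mul2,r3:4
c4: issue ADD r3<-Add1 | r0:Mul1,r1:2,r2:Mul2,r3:Add1
c5: issue ADD r0<-Add2 | r0:Add2,r1:2,r2:Mul2,r3:Add1

STATUS = TAG Add1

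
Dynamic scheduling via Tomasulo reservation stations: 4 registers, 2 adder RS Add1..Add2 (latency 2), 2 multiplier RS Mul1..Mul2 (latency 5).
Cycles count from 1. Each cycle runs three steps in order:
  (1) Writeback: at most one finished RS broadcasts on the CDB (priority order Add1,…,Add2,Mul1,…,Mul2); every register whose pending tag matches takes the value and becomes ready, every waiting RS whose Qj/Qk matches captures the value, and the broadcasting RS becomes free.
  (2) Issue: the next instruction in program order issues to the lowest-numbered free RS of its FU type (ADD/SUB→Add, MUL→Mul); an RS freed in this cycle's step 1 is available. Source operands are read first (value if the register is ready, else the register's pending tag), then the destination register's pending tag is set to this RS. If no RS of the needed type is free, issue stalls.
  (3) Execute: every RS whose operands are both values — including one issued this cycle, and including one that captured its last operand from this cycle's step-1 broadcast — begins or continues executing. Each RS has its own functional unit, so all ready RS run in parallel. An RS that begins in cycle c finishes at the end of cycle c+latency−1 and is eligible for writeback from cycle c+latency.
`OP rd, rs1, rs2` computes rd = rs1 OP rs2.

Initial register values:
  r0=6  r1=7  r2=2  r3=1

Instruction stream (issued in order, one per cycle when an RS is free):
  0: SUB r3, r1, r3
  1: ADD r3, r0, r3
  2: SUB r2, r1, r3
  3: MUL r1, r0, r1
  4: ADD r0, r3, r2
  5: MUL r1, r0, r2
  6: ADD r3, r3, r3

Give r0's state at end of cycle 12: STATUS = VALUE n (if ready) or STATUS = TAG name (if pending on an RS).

  c1: issue SUB r3<-Add1  regs: r0:6,r1:7,r2:2,r3:Add1
  c2: issue ADD r3<-Add2  regs: r0:6,r1:7,r2:2,r3:Add2
  c3: CDB Add1=6; issue SUB r2<-Add1  regs: r0:6,r1:7,r2:Add1,r3:Add2
  c4: issue MUL r1<-Mul1  regs: r0:6,r1:Mul1,r2:Add1,r3:Add2
  c5: CDB Add2=12; issue ADD r0<-Add2  regs: r0:Add2,r1:Mul1,r2:Add1,r3:12
  c6: issue MUL r1<-Mul2  regs: r0:Add2,r1:Mul2,r2:Add1,r3:12
  c7: CDB Add1=-5; issue ADD r3<-Add1  regs: r0:Add2,r1:Mul2,r2:-5,r3:Add1
  c8: -  regs: r0:Add2,r1:Mul2,r2:-5,r3:Add1
  c9: CDB Add1=24  regs: r0:Add2,r1:Mul2,r2:-5,r3:24
  c10: CDB Add2=7  regs: r0:7,r1:Mul2,r2:-5,r3:24
  c11: CDB Mul1=42  regs: r0:7,r1:Mul2,r2:-5,r3:24
  c12: -  regs: r0:7,r1:Mul2,r2:-5,r3:24

STATUS = VALUE 7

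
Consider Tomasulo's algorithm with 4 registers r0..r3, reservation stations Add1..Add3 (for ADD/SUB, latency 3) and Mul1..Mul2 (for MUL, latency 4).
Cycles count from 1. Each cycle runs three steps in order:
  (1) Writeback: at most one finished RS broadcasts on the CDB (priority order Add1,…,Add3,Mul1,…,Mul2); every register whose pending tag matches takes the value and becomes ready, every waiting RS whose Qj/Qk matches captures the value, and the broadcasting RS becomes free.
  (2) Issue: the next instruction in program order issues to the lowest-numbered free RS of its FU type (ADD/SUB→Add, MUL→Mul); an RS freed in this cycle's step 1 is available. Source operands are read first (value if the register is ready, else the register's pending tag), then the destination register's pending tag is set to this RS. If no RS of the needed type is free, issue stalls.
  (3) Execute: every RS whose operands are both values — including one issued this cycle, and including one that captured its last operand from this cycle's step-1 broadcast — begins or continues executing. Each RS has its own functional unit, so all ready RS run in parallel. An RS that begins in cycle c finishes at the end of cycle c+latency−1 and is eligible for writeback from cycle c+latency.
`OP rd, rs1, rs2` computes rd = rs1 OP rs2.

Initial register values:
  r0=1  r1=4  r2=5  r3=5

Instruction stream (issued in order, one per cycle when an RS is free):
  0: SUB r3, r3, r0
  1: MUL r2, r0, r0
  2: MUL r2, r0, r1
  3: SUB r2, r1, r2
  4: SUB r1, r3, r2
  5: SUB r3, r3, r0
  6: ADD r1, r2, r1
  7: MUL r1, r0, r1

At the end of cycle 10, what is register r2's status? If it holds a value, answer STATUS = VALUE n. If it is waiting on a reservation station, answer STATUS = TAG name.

STATUS = VALUE 0

cycle 1: issue SUB r3<-Add1 // r0:1,r1:4,r2:5,r3:Add1
cycle 2: issue MUL r2<-Mul1 // r0:1,r1:4,r2:Mul1,r3:Add1
cycle 3: issue MUL r2<-Mul2 // r0:1,r1:4,r2:Mul2,r3:Add1
cycle 4: CDB Add1=4; issue SUB r2<-Add1 // r0:1,r1:4,r2:Add1,r3:4
cycle 5: issue SUB r1<-Add2 // r0:1,r1:Add2,r2:Add1,r3:4
cycle 6: CDB Mul1=1; issue SUB r3<-Add3 // r0:1,r1:Add2,r2:Add1,r3:Add3
cycle 7: CDB Mul2=4; stall // r0:1,r1:Add2,r2:Add1,r3:Add3
cycle 8: stall // r0:1,r1:Add2,r2:Add1,r3:Add3
cycle 9: CDB Add3=3; issue ADD r1<-Add3 // r0:1,r1:Add3,r2:Add1,r3:3
cycle 10: CDB Add1=0; issue MUL r1<-Mul1 // r0:1,r1:Mul1,r2:0,r3:3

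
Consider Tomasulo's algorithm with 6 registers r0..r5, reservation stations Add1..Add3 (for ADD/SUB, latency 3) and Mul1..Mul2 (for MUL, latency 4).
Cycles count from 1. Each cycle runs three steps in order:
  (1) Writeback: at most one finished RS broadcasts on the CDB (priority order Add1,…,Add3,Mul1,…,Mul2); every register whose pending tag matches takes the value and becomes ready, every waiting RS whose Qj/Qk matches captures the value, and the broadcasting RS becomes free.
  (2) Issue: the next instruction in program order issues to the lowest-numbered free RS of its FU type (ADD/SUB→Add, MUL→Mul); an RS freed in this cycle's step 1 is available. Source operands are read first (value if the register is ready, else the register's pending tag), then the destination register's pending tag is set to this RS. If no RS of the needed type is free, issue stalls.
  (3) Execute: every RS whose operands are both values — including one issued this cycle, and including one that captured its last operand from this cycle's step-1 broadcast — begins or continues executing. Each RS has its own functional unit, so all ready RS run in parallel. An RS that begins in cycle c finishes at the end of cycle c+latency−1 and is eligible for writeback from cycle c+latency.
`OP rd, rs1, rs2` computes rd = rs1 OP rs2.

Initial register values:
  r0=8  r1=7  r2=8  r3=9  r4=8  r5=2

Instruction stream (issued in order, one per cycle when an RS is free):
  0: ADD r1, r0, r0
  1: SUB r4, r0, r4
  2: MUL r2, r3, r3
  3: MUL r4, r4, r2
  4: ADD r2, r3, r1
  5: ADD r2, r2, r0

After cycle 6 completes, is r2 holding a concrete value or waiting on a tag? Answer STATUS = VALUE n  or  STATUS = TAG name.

c1: issue ADD r1<-Add1 | r0:8,r1:Add1,r2:8,r3:9,r4:8,r5:2
c2: issue SUB r4<-Add2 | r0:8,r1:Add1,r2:8,r3:9,r4:Add2,r5:2
c3: issue MUL r2<-Mul1 | r0:8,r1:Add1,r2:Mul1,r3:9,r4:Add2,r5:2
c4: CDB Add1=16; issue MUL r4<-Mul2 | r0:8,r1:16,r2:Mul1,r3:9,r4:Mul2,r5:2
c5: CDB Add2=0; issue ADD r2<-Add1 | r0:8,r1:16,r2:Add1,r3:9,r4:Mul2,r5:2
c6: issue ADD r2<-Add2 | r0:8,r1:16,r2:Add2,r3:9,r4:Mul2,r5:2

STATUS = TAG Add2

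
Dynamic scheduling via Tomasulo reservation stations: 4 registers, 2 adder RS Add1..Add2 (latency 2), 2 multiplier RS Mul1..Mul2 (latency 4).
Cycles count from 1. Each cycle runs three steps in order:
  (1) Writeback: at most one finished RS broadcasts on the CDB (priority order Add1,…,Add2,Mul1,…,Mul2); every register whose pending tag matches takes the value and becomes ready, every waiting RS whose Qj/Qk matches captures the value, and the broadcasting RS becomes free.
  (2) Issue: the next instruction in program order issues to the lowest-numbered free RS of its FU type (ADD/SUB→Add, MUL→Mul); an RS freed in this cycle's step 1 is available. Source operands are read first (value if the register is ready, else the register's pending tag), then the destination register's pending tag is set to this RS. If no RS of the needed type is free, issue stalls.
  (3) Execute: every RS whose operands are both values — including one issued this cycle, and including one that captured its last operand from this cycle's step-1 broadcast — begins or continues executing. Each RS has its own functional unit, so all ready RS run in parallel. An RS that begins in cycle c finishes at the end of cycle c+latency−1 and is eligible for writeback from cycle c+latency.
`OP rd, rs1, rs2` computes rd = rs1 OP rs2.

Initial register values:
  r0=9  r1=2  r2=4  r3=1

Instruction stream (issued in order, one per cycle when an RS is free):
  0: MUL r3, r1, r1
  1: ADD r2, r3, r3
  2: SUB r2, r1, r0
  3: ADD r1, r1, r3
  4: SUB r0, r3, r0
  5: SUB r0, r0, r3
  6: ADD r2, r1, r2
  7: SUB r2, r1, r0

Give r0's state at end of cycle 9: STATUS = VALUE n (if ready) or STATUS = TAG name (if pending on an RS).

  c1: issue MUL r3<-Mul1  regs: r0:9,r1:2,r2:4,r3:Mul1
  c2: issue ADD r2<-Add1  regs: r0:9,r1:2,r2:Add1,r3:Mul1
  c3: issue SUB r2<-Add2  regs: r0:9,r1:2,r2:Add2,r3:Mul1
  c4: stall  regs: r0:9,r1:2,r2:Add2,r3:Mul1
  c5: CDB Add2=-7; issue ADD r1<-Add2  regs: r0:9,r1:Add2,r2:-7,r3:Mul1
  c6: CDB Mul1=4; stall  regs: r0:9,r1:Add2,r2:-7,r3:4
  c7: stall  regs: r0:9,r1:Add2,r2:-7,r3:4
  c8: CDB Add1=8; issue SUB r0<-Add1  regs: r0:Add1,r1:Add2,r2:-7,r3:4
  c9: CDB Add2=6; issue SUB r0<-Add2  regs: r0:Add2,r1:6,r2:-7,r3:4

STATUS = TAG Add2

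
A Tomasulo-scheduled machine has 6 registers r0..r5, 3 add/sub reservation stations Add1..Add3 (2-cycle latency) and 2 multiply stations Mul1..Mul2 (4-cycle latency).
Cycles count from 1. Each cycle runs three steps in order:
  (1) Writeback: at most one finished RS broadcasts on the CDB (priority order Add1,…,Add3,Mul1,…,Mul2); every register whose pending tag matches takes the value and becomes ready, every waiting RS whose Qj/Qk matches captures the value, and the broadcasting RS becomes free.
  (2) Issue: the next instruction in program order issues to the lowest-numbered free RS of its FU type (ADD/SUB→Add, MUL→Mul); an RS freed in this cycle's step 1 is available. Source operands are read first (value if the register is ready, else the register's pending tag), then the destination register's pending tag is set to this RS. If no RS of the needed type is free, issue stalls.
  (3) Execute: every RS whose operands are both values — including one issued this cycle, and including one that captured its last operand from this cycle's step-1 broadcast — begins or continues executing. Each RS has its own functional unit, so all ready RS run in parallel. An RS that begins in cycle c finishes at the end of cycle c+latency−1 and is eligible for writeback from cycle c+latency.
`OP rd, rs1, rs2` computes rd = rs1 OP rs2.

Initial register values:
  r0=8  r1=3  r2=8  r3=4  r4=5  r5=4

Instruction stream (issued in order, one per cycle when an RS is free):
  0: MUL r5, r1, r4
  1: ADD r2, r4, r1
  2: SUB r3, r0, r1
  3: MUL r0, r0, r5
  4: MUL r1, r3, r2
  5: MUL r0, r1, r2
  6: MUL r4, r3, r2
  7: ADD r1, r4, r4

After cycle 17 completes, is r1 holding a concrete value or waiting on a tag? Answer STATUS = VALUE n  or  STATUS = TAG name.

c1: issue MUL r5<-Mul1 | r0:8,r1:3,r2:8,r3:4,r4:5,r5:Mul1
c2: issue ADD r2<-Add1 | r0:8,r1:3,r2:Add1,r3:4,r4:5,r5:Mul1
c3: issue SUB r3<-Add2 | r0:8,r1:3,r2:Add1,r3:Add2,r4:5,r5:Mul1
c4: CDB Add1=8; issue MUL r0<-Mul2 | r0:Mul2,r1:3,r2:8,r3:Add2,r4:5,r5:Mul1
c5: CDB Add2=5; stall | r0:Mul2,r1:3,r2:8,r3:5,r4:5,r5:Mul1
c6: CDB Mul1=15; issue MUL r1<-Mul1 | r0:Mul2,r1:Mul1,r2:8,r3:5,r4:5,r5:15
c7: stall | r0:Mul2,r1:Mul1,r2:8,r3:5,r4:5,r5:15
c8: stall | r0:Mul2,r1:Mul1,r2:8,r3:5,r4:5,r5:15
c9: stall | r0:Mul2,r1:Mul1,r2:8,r3:5,r4:5,r5:15
c10: CDB Mul1=40; issue MUL r0<-Mul1 | r0:Mul1,r1:40,r2:8,r3:5,r4:5,r5:15
c11: CDB Mul2=120; issue MUL r4<-Mul2 | r0:Mul1,r1:40,r2:8,r3:5,r4:Mul2,r5:15
c12: issue ADD r1<-Add1 | r0:Mul1,r1:Add1,r2:8,r3:5,r4:Mul2,r5:15
c13: - | r0:Mul1,r1:Add1,r2:8,r3:5,r4:Mul2,r5:15
c14: CDB Mul1=320 | r0:320,r1:Add1,r2:8,r3:5,r4:Mul2,r5:15
c15: CDB Mul2=40 | r0:320,r1:Add1,r2:8,r3:5,r4:40,r5:15
c16: - | r0:320,r1:Add1,r2:8,r3:5,r4:40,r5:15
c17: CDB Add1=80 | r0:320,r1:80,r2:8,r3:5,r4:40,r5:15

STATUS = VALUE 80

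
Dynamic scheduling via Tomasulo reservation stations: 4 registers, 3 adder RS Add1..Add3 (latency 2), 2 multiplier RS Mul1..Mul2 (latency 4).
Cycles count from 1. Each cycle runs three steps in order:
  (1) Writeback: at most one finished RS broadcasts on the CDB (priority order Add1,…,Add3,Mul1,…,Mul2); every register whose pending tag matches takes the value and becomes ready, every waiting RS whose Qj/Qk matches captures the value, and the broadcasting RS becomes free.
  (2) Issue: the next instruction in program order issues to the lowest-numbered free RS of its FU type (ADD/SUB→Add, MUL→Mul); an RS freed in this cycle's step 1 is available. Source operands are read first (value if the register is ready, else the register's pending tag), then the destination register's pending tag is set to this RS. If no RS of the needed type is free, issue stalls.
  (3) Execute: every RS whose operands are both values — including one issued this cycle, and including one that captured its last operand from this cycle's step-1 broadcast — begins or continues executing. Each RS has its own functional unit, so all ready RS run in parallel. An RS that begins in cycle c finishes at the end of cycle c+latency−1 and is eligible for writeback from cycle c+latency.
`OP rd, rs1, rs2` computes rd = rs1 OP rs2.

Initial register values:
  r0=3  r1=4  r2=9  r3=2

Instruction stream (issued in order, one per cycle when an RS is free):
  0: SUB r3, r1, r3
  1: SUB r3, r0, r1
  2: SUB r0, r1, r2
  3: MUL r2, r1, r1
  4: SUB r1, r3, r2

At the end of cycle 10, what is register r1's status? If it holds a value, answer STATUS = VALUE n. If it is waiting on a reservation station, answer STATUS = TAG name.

  c1: issue SUB r3<-Add1  regs: r0:3,r1:4,r2:9,r3:Add1
  c2: issue SUB r3<-Add2  regs: r0:3,r1:4,r2:9,r3:Add2
  c3: CDB Add1=2; issue SUB r0<-Add1  regs: r0:Add1,r1:4,r2:9,r3:Add2
  c4: CDB Add2=-1; issue MUL r2<-Mul1  regs: r0:Add1,r1:4,r2:Mul1,r3:-1
  c5: CDB Add1=-5; issue SUB r1<-Add1  regs: r0:-5,r1:Add1,r2:Mul1,r3:-1
  c6: -  regs: r0:-5,r1:Add1,r2:Mul1,r3:-1
  c7: -  regs: r0:-5,r1:Add1,r2:Mul1,r3:-1
  c8: CDB Mul1=16  regs: r0:-5,r1:Add1,r2:16,r3:-1
  c9: -  regs: r0:-5,r1:Add1,r2:16,r3:-1
  c10: CDB Add1=-17  regs: r0:-5,r1:-17,r2:16,r3:-1

STATUS = VALUE -17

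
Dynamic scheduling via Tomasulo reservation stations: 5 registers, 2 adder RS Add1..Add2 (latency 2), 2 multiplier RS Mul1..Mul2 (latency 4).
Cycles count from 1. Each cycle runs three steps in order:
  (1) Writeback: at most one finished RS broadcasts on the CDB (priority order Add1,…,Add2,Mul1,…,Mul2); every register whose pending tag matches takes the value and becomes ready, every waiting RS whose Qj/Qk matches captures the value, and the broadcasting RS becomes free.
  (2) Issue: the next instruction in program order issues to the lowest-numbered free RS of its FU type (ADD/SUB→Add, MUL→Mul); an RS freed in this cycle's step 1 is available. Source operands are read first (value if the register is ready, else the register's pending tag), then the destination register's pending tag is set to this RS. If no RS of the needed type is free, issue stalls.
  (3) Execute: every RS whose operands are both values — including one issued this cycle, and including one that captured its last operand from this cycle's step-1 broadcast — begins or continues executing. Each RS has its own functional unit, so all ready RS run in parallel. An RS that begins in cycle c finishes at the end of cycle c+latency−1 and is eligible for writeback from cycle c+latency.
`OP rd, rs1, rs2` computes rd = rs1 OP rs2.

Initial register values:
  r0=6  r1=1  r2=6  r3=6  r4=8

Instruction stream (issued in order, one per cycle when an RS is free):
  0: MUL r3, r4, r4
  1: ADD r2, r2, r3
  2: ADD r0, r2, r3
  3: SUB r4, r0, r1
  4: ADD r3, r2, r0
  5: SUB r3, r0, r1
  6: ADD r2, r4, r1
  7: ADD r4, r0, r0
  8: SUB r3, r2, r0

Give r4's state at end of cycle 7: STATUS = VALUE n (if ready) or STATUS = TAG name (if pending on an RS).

STATUS = TAG Add1

  c1: issue MUL r3<-Mul1  regs: r0:6,r1:1,r2:6,r3:Mul1,r4:8
  c2: issue ADD r2<-Add1  regs: r0:6,r1:1,r2:Add1,r3:Mul1,r4:8
  c3: issue ADD r0<-Add2  regs: r0:Add2,r1:1,r2:Add1,r3:Mul1,r4:8
  c4: stall  regs: r0:Add2,r1:1,r2:Add1,r3:Mul1,r4:8
  c5: CDB Mul1=64; stall  regs: r0:Add2,r1:1,r2:Add1,r3:64,r4:8
  c6: stall  regs: r0:Add2,r1:1,r2:Add1,r3:64,r4:8
  c7: CDB Add1=70; issue SUB r4<-Add1  regs: r0:Add2,r1:1,r2:70,r3:64,r4:Add1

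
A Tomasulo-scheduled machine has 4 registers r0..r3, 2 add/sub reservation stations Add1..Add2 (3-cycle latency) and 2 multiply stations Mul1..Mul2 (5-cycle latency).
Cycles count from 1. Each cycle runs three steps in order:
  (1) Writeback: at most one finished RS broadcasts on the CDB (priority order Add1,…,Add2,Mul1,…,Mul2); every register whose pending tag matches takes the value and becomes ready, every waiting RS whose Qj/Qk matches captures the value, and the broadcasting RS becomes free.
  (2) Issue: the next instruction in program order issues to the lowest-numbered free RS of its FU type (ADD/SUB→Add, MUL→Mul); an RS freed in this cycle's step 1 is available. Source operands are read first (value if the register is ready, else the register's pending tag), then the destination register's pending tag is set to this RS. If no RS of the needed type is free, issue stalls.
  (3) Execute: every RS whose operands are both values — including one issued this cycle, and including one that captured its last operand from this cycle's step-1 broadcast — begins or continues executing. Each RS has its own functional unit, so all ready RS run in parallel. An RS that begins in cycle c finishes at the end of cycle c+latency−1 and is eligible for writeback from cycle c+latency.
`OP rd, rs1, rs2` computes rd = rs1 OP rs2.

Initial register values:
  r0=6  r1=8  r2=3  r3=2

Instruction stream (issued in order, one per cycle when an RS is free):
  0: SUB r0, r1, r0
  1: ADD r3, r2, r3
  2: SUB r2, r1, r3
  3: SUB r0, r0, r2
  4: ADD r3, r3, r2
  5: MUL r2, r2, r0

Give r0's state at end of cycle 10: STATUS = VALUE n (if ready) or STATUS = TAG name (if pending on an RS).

cycle 1: issue SUB r0<-Add1 // r0:Add1,r1:8,r2:3,r3:2
cycle 2: issue ADD r3<-Add2 // r0:Add1,r1:8,r2:3,r3:Add2
cycle 3: stall // r0:Add1,r1:8,r2:3,r3:Add2
cycle 4: CDB Add1=2; issue SUB r2<-Add1 // r0:2,r1:8,r2:Add1,r3:Add2
cycle 5: CDB Add2=5; issue SUB r0<-Add2 // r0:Add2,r1:8,r2:Add1,r3:5
cycle 6: stall // r0:Add2,r1:8,r2:Add1,r3:5
cycle 7: stall // r0:Add2,r1:8,r2:Add1,r3:5
cycle 8: CDB Add1=3; issue ADD r3<-Add1 // r0:Add2,r1:8,r2:3,r3:Add1
cycle 9: issue MUL r2<-Mul1 // r0:Add2,r1:8,r2:Mul1,r3:Add1
cycle 10: - // r0:Add2,r1:8,r2:Mul1,r3:Add1

STATUS = TAG Add2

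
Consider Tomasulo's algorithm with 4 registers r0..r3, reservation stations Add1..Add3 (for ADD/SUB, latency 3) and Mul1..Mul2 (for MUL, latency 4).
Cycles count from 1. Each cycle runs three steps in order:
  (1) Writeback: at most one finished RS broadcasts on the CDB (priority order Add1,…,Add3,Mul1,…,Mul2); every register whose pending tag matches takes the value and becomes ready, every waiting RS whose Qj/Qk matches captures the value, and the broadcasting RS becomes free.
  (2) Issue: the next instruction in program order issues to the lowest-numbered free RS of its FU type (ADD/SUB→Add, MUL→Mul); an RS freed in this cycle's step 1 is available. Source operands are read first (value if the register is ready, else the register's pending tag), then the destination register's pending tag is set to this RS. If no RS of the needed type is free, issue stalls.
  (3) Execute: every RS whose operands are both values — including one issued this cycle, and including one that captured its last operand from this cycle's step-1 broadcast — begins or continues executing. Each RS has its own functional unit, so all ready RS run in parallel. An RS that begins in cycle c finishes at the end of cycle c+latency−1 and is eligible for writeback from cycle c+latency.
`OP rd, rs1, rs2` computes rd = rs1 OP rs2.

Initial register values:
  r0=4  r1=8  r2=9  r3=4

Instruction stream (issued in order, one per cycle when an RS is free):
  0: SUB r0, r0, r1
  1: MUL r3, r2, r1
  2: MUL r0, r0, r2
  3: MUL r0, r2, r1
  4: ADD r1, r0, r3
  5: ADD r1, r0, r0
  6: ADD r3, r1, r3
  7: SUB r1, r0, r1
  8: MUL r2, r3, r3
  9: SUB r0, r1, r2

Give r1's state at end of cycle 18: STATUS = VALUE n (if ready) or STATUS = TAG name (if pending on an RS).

STATUS = VALUE -72

c1: issue SUB r0<-Add1 | r0:Add1,r1:8,r2:9,r3:4
c2: issue MUL r3<-Mul1 | r0:Add1,r1:8,r2:9,r3:Mul1
c3: issue MUL r0<-Mul2 | r0:Mul2,r1:8,r2:9,r3:Mul1
c4: CDB Add1=-4; stall | r0:Mul2,r1:8,r2:9,r3:Mul1
c5: stall | r0:Mul2,r1:8,r2:9,r3:Mul1
c6: CDB Mul1=72; issue MUL r0<-Mul1 | r0:Mul1,r1:8,r2:9,r3:72
c7: issue ADD r1<-Add1 | r0:Mul1,r1:Add1,r2:9,r3:72
c8: CDB Mul2=-36; issue ADD r1<-Add2 | r0:Mul1,r1:Add2,r2:9,r3:72
c9: issue ADD r3<-Add3 | r0:Mul1,r1:Add2,r2:9,r3:Add3
c10: CDB Mul1=72; stall | r0:72,r1:Add2,r2:9,r3:Add3
c11: stall | r0:72,r1:Add2,r2:9,r3:Add3
c12: stall | r0:72,r1:Add2,r2:9,r3:Add3
c13: CDB Add1=144; issue SUB r1<-Add1 | r0:72,r1:Add1,r2:9,r3:Add3
c14: CDB Add2=144; issue MUL r2<-Mul1 | r0:72,r1:Add1,r2:Mul1,r3:Add3
c15: issue SUB r0<-Add2 | r0:Add2,r1:Add1,r2:Mul1,r3:Add3
c16: - | r0:Add2,r1:Add1,r2:Mul1,r3:Add3
c17: CDB Add1=-72 | r0:Add2,r1:-72,r2:Mul1,r3:Add3
c18: CDB Add3=216 | r0:Add2,r1:-72,r2:Mul1,r3:216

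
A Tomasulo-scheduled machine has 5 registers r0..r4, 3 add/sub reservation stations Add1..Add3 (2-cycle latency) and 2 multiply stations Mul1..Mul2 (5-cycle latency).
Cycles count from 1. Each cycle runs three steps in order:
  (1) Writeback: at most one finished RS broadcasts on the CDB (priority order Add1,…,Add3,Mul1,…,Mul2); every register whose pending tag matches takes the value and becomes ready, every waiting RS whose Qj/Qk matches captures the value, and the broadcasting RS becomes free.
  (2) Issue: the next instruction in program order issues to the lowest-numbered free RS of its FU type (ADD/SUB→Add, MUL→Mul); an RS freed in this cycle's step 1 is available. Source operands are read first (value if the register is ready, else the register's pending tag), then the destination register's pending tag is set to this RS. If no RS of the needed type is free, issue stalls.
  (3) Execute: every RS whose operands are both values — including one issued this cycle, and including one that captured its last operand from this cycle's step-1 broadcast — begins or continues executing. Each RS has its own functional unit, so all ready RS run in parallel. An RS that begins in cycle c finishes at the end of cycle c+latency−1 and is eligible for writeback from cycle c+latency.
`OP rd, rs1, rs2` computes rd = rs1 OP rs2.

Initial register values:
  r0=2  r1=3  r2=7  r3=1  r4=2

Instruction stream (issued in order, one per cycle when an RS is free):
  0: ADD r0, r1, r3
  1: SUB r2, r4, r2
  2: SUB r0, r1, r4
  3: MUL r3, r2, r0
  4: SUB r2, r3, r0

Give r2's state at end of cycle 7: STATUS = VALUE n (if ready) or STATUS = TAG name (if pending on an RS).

STATUS = TAG Add1

  c1: issue ADD r0<-Add1  regs: r0:Add1,r1:3,r2:7,r3:1,r4:2
  c2: issue SUB r2<-Add2  regs: r0:Add1,r1:3,r2:Add2,r3:1,r4:2
  c3: CDB Add1=4; issue SUB r0<-Add1  regs: r0:Add1,r1:3,r2:Add2,r3:1,r4:2
  c4: CDB Add2=-5; issue MUL r3<-Mul1  regs: r0:Add1,r1:3,r2:-5,r3:Mul1,r4:2
  c5: CDB Add1=1; issue SUB r2<-Add1  regs: r0:1,r1:3,r2:Add1,r3:Mul1,r4:2
  c6: -  regs: r0:1,r1:3,r2:Add1,r3:Mul1,r4:2
  c7: -  regs: r0:1,r1:3,r2:Add1,r3:Mul1,r4:2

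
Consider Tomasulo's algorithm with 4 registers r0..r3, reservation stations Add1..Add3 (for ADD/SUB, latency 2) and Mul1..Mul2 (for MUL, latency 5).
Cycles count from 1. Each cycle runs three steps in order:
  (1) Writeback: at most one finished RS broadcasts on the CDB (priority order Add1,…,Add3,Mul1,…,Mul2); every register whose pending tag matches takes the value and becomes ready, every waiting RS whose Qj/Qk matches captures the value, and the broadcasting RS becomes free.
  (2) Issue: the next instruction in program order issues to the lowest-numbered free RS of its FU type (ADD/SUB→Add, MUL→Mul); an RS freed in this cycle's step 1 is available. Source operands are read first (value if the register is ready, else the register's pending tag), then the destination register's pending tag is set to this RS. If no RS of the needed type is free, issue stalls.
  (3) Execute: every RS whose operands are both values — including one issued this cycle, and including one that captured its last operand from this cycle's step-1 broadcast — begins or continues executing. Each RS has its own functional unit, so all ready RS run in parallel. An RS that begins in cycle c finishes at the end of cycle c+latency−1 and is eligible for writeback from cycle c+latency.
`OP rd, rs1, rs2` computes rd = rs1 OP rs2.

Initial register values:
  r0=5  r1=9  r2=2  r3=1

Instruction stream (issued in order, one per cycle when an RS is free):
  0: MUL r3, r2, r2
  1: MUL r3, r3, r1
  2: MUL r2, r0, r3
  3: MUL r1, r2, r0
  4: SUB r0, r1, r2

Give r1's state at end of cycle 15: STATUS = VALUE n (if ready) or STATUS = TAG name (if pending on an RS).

STATUS = TAG Mul2

  c1: issue MUL r3<-Mul1  regs: r0:5,r1:9,r2:2,r3:Mul1
  c2: issue MUL r3<-Mul2  regs: r0:5,r1:9,r2:2,r3:Mul2
  c3: stall  regs: r0:5,r1:9,r2:2,r3:Mul2
  c4: stall  regs: r0:5,r1:9,r2:2,r3:Mul2
  c5: stall  regs: r0:5,r1:9,r2:2,r3:Mul2
  c6: CDB Mul1=4; issue MUL r2<-Mul1  regs: r0:5,r1:9,r2:Mul1,r3:Mul2
  c7: stall  regs: r0:5,r1:9,r2:Mul1,r3:Mul2
  c8: stall  regs: r0:5,r1:9,r2:Mul1,r3:Mul2
  c9: stall  regs: r0:5,r1:9,r2:Mul1,r3:Mul2
  c10: stall  regs: r0:5,r1:9,r2:Mul1,r3:Mul2
  c11: CDB Mul2=36; issue MUL r1<-Mul2  regs: r0:5,r1:Mul2,r2:Mul1,r3:36
  c12: issue SUB r0<-Add1  regs: r0:Add1,r1:Mul2,r2:Mul1,r3:36
  c13: -  regs: r0:Add1,r1:Mul2,r2:Mul1,r3:36
  c14: -  regs: r0:Add1,r1:Mul2,r2:Mul1,r3:36
  c15: -  regs: r0:Add1,r1:Mul2,r2:Mul1,r3:36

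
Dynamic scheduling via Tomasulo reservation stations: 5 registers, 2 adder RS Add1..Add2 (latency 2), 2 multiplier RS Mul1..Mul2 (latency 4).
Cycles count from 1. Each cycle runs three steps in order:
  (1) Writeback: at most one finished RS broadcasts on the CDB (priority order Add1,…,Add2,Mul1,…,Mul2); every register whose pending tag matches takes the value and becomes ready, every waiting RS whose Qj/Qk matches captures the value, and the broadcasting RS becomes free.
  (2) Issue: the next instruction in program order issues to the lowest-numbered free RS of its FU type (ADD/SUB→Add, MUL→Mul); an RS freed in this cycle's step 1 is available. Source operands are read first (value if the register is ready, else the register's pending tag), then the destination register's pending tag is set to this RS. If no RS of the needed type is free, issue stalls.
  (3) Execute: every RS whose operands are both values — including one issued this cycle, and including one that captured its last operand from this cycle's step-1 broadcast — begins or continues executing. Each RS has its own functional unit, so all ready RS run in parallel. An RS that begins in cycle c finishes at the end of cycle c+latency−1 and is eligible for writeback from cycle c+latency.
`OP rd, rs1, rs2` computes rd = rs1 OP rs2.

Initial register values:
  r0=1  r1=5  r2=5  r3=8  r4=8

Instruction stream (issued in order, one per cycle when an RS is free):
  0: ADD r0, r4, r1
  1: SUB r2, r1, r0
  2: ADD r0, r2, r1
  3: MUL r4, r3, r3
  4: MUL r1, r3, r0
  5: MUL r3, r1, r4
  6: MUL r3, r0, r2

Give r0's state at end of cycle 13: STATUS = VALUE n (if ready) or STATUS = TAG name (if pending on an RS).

STATUS = VALUE -3

c1: issue ADD r0<-Add1 | r0:Add1,r1:5,r2:5,r3:8,r4:8
c2: issue SUB r2<-Add2 | r0:Add1,r1:5,r2:Add2,r3:8,r4:8
c3: CDB Add1=13; issue ADD r0<-Add1 | r0:Add1,r1:5,r2:Add2,r3:8,r4:8
c4: issue MUL r4<-Mul1 | r0:Add1,r1:5,r2:Add2,r3:8,r4:Mul1
c5: CDB Add2=-8; issue MUL r1<-Mul2 | r0:Add1,r1:Mul2,r2:-8,r3:8,r4:Mul1
c6: stall | r0:Add1,r1:Mul2,r2:-8,r3:8,r4:Mul1
c7: CDB Add1=-3; stall | r0:-3,r1:Mul2,r2:-8,r3:8,r4:Mul1
c8: CDB Mul1=64; issue MUL r3<-Mul1 | r0:-3,r1:Mul2,r2:-8,r3:Mul1,r4:64
c9: stall | r0:-3,r1:Mul2,r2:-8,r3:Mul1,r4:64
c10: stall | r0:-3,r1:Mul2,r2:-8,r3:Mul1,r4:64
c11: CDB Mul2=-24; issue MUL r3<-Mul2 | r0:-3,r1:-24,r2:-8,r3:Mul2,r4:64
c12: - | r0:-3,r1:-24,r2:-8,r3:Mul2,r4:64
c13: - | r0:-3,r1:-24,r2:-8,r3:Mul2,r4:64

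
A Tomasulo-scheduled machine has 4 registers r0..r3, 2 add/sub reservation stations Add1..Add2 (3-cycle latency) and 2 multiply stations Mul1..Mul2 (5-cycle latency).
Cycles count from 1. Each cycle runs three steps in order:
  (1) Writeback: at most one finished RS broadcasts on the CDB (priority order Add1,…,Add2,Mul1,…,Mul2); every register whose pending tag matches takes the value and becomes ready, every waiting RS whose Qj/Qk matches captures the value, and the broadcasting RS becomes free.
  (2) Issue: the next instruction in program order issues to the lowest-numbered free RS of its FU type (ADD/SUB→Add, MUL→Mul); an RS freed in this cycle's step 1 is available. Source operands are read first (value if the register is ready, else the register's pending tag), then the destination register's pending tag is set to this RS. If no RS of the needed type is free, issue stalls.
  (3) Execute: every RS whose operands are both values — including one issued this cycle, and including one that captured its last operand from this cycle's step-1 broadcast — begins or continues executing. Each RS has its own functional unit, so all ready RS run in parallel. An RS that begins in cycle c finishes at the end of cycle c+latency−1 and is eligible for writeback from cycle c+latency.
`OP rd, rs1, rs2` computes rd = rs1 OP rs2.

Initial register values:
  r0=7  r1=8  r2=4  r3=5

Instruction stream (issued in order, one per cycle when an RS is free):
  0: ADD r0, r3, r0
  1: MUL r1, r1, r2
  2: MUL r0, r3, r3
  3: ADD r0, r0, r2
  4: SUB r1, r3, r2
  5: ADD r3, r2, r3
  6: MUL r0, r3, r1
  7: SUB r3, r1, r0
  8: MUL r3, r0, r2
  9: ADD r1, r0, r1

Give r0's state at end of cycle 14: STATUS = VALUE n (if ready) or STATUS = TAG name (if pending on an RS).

STATUS = TAG Mul1

  c1: issue ADD r0<-Add1  regs: r0:Add1,r1:8,r2:4,r3:5
  c2: issue MUL r1<-Mul1  regs: r0:Add1,r1:Mul1,r2:4,r3:5
  c3: issue MUL r0<-Mul2  regs: r0:Mul2,r1:Mul1,r2:4,r3:5
  c4: CDB Add1=12; issue ADD r0<-Add1  regs: r0:Add1,r1:Mul1,r2:4,r3:5
  c5: issue SUB r1<-Add2  regs: r0:Add1,r1:Add2,r2:4,r3:5
  c6: stall  regs: r0:Add1,r1:Add2,r2:4,r3:5
  c7: CDB Mul1=32; stall  regs: r0:Add1,r1:Add2,r2:4,r3:5
  c8: CDB Add2=1; issue ADD r3<-Add2  regs: r0:Add1,r1:1,r2:4,r3:Add2
  c9: CDB Mul2=25; issue MUL r0<-Mul1  regs: r0:Mul1,r1:1,r2:4,r3:Add2
  c10: stall  regs: r0:Mul1,r1:1,r2:4,r3:Add2
  c11: CDB Add2=9; issue SUB r3<-Add2  regs: r0:Mul1,r1:1,r2:4,r3:Add2
  c12: CDB Add1=29; issue MUL r3<-Mul2  regs: r0:Mul1,r1:1,r2:4,r3:Mul2
  c13: issue ADD r1<-Add1  regs: r0:Mul1,r1:Add1,r2:4,r3:Mul2
  c14: -  regs: r0:Mul1,r1:Add1,r2:4,r3:Mul2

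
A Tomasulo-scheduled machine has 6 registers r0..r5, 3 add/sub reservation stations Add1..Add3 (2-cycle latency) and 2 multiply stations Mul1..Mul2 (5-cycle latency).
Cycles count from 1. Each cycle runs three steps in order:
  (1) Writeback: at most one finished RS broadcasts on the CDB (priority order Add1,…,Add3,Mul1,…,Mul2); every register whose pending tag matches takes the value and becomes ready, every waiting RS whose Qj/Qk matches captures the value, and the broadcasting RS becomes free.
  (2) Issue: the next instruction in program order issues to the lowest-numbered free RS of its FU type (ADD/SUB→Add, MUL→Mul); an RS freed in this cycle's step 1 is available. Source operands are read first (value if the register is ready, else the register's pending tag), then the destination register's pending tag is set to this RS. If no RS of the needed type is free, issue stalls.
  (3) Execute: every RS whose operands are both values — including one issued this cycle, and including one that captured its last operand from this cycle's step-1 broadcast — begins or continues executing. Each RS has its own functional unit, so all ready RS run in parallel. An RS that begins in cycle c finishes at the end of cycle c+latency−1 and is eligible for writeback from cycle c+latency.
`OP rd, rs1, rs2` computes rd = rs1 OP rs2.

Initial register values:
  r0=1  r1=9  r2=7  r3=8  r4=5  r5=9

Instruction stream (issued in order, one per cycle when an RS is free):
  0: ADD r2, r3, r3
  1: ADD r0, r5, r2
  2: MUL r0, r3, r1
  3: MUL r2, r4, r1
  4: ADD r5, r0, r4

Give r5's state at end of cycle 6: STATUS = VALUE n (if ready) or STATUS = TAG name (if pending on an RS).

c1: issue ADD r2<-Add1 | r0:1,r1:9,r2:Add1,r3:8,r4:5,r5:9
c2: issue ADD r0<-Add2 | r0:Add2,r1:9,r2:Add1,r3:8,r4:5,r5:9
c3: CDB Add1=16; issue MUL r0<-Mul1 | r0:Mul1,r1:9,r2:16,r3:8,r4:5,r5:9
c4: issue MUL r2<-Mul2 | r0:Mul1,r1:9,r2:Mul2,r3:8,r4:5,r5:9
c5: CDB Add2=25; issue ADD r5<-Add1 | r0:Mul1,r1:9,r2:Mul2,r3:8,r4:5,r5:Add1
c6: - | r0:Mul1,r1:9,r2:Mul2,r3:8,r4:5,r5:Add1

STATUS = TAG Add1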